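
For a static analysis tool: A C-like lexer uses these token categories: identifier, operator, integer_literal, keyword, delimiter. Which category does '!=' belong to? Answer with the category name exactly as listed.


Token: '!='
Checking categories:
  identifier: no
  integer_literal: no
  operator: YES
  keyword: no
  delimiter: no
Category: operator

operator


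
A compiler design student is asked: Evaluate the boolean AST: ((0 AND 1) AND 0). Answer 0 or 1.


Step 1: Evaluate inner node
  0 AND 1 = 0
Step 2: Evaluate root node
  0 AND 0 = 0

0


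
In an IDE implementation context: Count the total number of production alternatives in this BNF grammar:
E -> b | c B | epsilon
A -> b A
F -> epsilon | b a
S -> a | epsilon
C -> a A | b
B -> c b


Counting alternatives per rule:
  E: 3 alternative(s)
  A: 1 alternative(s)
  F: 2 alternative(s)
  S: 2 alternative(s)
  C: 2 alternative(s)
  B: 1 alternative(s)
Sum: 3 + 1 + 2 + 2 + 2 + 1 = 11

11


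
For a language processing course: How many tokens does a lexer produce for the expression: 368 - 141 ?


Scanning '368 - 141'
Token 1: '368' -> integer_literal
Token 2: '-' -> operator
Token 3: '141' -> integer_literal
Total tokens: 3

3


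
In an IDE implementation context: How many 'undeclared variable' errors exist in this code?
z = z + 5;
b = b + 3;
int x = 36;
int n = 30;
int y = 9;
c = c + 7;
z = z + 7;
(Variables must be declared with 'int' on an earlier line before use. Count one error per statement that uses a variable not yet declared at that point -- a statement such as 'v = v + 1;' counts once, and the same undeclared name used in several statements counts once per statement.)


Scanning code line by line:
  Line 1: use 'z' -> ERROR (undeclared)
  Line 2: use 'b' -> ERROR (undeclared)
  Line 3: declare 'x' -> declared = ['x']
  Line 4: declare 'n' -> declared = ['n', 'x']
  Line 5: declare 'y' -> declared = ['n', 'x', 'y']
  Line 6: use 'c' -> ERROR (undeclared)
  Line 7: use 'z' -> ERROR (undeclared)
Total undeclared variable errors: 4

4


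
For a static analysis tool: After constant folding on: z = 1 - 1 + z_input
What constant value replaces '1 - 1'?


Identifying constant sub-expression:
  Original: z = 1 - 1 + z_input
  1 and 1 are both compile-time constants
  Evaluating: 1 - 1 = 0
  After folding: z = 0 + z_input

0


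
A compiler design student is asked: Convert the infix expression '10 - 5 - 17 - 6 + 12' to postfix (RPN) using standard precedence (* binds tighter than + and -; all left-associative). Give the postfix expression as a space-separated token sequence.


Applying the shunting-yard algorithm:
  Operand 10 -> output
  Push '-' onto operator stack -> op-stack: [-]
  Operand 5 -> output
  See '-' (prec 1); top '-' (prec 1) >= it -> pop '-' to output
  Push '-' onto operator stack -> op-stack: [-]
  Operand 17 -> output
  See '-' (prec 1); top '-' (prec 1) >= it -> pop '-' to output
  Push '-' onto operator stack -> op-stack: [-]
  Operand 6 -> output
  See '+' (prec 1); top '-' (prec 1) >= it -> pop '-' to output
  Push '+' onto operator stack -> op-stack: [+]
  Operand 12 -> output
  End of input: pop '+' to output
Postfix result: 10 5 - 17 - 6 - 12 +

10 5 - 17 - 6 - 12 +


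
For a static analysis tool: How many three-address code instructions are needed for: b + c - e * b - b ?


Expression: b + c - e * b - b
Generating three-address code (respecting * over +/- precedence):
  Instruction 1: t1 = e * b
  Instruction 2: t2 = b + c
  Instruction 3: t3 = t2 - t1
  Instruction 4: t4 = t3 - b
Total instructions: 4

4


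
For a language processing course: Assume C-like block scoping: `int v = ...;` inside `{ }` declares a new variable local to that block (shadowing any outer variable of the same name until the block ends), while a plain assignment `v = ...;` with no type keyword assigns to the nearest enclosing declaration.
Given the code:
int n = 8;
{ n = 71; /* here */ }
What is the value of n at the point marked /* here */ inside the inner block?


Analyzing scoping rules:
Outer scope: declares n = 8
Inner block: 'n = 71;' has no type keyword, so it is an assignment to the outer n (no shadowing)
Inside the block, after the assignment -> 71
Result: 71

71


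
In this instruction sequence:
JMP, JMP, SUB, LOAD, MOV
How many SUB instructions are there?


Scanning instruction sequence for SUB:
  Position 1: JMP
  Position 2: JMP
  Position 3: SUB <- MATCH
  Position 4: LOAD
  Position 5: MOV
Matches at positions: [3]
Total SUB count: 1

1


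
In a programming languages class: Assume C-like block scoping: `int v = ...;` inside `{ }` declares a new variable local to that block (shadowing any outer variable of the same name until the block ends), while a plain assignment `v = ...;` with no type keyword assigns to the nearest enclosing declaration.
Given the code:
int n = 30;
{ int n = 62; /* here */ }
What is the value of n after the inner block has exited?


Analyzing scoping rules:
Outer scope: declares n = 30
Inner block: 'int n = 62;' declares a NEW n that shadows the outer one
When the block exits the inner n goes out of scope; the outer n was never modified -> 30
Result: 30

30


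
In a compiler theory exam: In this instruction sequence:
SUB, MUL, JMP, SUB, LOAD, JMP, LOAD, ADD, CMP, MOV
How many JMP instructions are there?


Scanning instruction sequence for JMP:
  Position 1: SUB
  Position 2: MUL
  Position 3: JMP <- MATCH
  Position 4: SUB
  Position 5: LOAD
  Position 6: JMP <- MATCH
  Position 7: LOAD
  Position 8: ADD
  Position 9: CMP
  Position 10: MOV
Matches at positions: [3, 6]
Total JMP count: 2

2


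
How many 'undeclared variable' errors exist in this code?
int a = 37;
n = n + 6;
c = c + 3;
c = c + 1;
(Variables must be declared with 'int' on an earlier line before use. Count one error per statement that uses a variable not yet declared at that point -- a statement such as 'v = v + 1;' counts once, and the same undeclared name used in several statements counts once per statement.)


Scanning code line by line:
  Line 1: declare 'a' -> declared = ['a']
  Line 2: use 'n' -> ERROR (undeclared)
  Line 3: use 'c' -> ERROR (undeclared)
  Line 4: use 'c' -> ERROR (undeclared)
Total undeclared variable errors: 3

3


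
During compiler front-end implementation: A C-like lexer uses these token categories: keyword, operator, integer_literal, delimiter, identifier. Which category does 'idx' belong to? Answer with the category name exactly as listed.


Token: 'idx'
Checking categories:
  identifier: YES
  integer_literal: no
  operator: no
  keyword: no
  delimiter: no
Category: identifier

identifier


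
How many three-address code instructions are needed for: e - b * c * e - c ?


Expression: e - b * c * e - c
Generating three-address code (respecting * over +/- precedence):
  Instruction 1: t1 = b * c
  Instruction 2: t2 = t1 * e
  Instruction 3: t3 = e - t2
  Instruction 4: t4 = t3 - c
Total instructions: 4

4


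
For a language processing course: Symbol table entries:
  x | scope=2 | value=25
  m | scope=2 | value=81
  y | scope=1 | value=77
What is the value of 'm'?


Searching symbol table for 'm':
  x | scope=2 | value=25
  m | scope=2 | value=81 <- MATCH
  y | scope=1 | value=77
Found 'm' at scope 2 with value 81

81


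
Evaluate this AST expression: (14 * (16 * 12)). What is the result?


Expression: (14 * (16 * 12))
Evaluating step by step:
  16 * 12 = 192
  14 * 192 = 2688
Result: 2688

2688


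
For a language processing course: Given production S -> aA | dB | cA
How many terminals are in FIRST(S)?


Production: S -> aA | dB | cA
Examining each alternative for leading terminals:
  S -> aA : first terminal = 'a'
  S -> dB : first terminal = 'd'
  S -> cA : first terminal = 'c'
FIRST(S) = {a, c, d}
Count: 3

3


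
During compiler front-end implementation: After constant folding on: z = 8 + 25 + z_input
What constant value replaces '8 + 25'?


Identifying constant sub-expression:
  Original: z = 8 + 25 + z_input
  8 and 25 are both compile-time constants
  Evaluating: 8 + 25 = 33
  After folding: z = 33 + z_input

33


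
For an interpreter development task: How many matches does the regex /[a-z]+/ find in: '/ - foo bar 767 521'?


Pattern: /[a-z]+/ (identifiers)
Input: '/ - foo bar 767 521'
Scanning for matches:
  Match 1: 'foo'
  Match 2: 'bar'
Total matches: 2

2


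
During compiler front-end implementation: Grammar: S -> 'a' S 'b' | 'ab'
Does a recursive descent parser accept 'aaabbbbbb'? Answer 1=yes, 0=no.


Grammar accepts strings of the form a^n b^n (n >= 1)
Word: 'aaabbbbbb'
Counting: 3 a's and 6 b's
Check: 3 == 6? No
Mismatch: a-count != b-count
Rejected

0


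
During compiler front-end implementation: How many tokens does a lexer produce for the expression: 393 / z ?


Scanning '393 / z'
Token 1: '393' -> integer_literal
Token 2: '/' -> operator
Token 3: 'z' -> identifier
Total tokens: 3

3


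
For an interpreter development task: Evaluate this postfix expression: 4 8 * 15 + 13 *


Processing tokens left to right:
Push 4, Push 8
Pop 4 and 8, compute 4 * 8 = 32, push 32
Push 15
Pop 32 and 15, compute 32 + 15 = 47, push 47
Push 13
Pop 47 and 13, compute 47 * 13 = 611, push 611
Stack result: 611

611


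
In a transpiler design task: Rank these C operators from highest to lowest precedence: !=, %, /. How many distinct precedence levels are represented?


Looking up precedence for each operator:
  != -> precedence 3
  % -> precedence 6
  / -> precedence 6
Sorted highest to lowest: %, /, !=
Distinct precedence values: [6, 3]
Number of distinct levels: 2

2


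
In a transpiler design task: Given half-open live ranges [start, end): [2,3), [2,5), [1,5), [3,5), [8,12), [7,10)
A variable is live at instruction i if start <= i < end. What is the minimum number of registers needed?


Live ranges:
  Var0: [2, 3)
  Var1: [2, 5)
  Var2: [1, 5)
  Var3: [3, 5)
  Var4: [8, 12)
  Var5: [7, 10)
Sweep-line events (position, delta, active):
  pos=1 start -> active=1
  pos=2 start -> active=2
  pos=2 start -> active=3
  pos=3 end -> active=2
  pos=3 start -> active=3
  pos=5 end -> active=2
  pos=5 end -> active=1
  pos=5 end -> active=0
  pos=7 start -> active=1
  pos=8 start -> active=2
  pos=10 end -> active=1
  pos=12 end -> active=0
Maximum simultaneous active: 3
Minimum registers needed: 3

3


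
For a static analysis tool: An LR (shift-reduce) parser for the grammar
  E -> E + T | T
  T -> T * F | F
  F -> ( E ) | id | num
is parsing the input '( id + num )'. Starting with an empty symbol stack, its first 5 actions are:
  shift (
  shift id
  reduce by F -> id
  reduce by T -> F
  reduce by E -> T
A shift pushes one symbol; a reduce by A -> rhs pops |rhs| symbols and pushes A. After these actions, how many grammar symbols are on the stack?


Tracking the symbol stack through each action:
  Action 1: shift '(' : push -> stack = [(] (size 1)
  Action 2: shift 'id' : push -> stack = [(, id] (size 2)
  Action 3: reduce by F -> id : pop 1, push F -> stack = [(, F] (size 2)
  Action 4: reduce by T -> F : pop 1, push T -> stack = [(, T] (size 2)
  Action 5: reduce by E -> T : pop 1, push E -> stack = [(, E] (size 2)
Final stack size: 2

2


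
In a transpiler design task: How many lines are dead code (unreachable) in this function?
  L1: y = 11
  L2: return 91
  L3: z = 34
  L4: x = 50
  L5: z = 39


Analyzing control flow:
  L1: reachable (before return)
  L2: reachable (return statement)
  L3: DEAD (after return at L2)
  L4: DEAD (after return at L2)
  L5: DEAD (after return at L2)
Return at L2, total lines = 5
Dead lines: L3 through L5
Count: 3

3


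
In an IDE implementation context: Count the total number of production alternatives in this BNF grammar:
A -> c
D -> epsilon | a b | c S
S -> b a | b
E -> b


Counting alternatives per rule:
  A: 1 alternative(s)
  D: 3 alternative(s)
  S: 2 alternative(s)
  E: 1 alternative(s)
Sum: 1 + 3 + 2 + 1 = 7

7


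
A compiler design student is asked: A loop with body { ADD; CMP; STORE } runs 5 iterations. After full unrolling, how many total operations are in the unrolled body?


Loop body operations: ADD, CMP, STORE (3 ops per iteration)
Unrolling 5 iterations:
  Iteration 1: ADD, CMP, STORE (3 ops)
  Iteration 2: ADD, CMP, STORE (3 ops)
  Iteration 3: ADD, CMP, STORE (3 ops)
  Iteration 4: ADD, CMP, STORE (3 ops)
  Iteration 5: ADD, CMP, STORE (3 ops)
Total: 5 iterations * 3 ops/iter = 15 operations

15


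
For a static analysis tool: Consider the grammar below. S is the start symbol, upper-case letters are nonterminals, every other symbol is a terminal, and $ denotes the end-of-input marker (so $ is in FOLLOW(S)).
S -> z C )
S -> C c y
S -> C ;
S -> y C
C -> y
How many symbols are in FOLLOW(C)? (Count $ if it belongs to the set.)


S is the start symbol and does not occur in any rule body, so FOLLOW(S) = {$}.
Examining every occurrence of C in a rule body:
  S -> z C ) : C is followed by terminal ')' -> add ')'
  S -> C c y : C is followed by terminal 'c' -> add 'c'
  S -> C ; : C is followed by terminal ';' -> add ';'
  S -> y C : C is at the right end -> add FOLLOW(S) = {$}
  C -> y : C does not occur in the body -> contributes nothing
FOLLOW(C) = {), ;, c, $}
Count: 4

4


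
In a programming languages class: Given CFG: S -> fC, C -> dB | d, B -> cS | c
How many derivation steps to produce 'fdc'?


Grammar: S -> fC, C -> dB | d, B -> cS | c
Deriving 'fdc':
Step 1: S -> fC => fC
Step 2: C -> dB => fdB
Step 3: B -> c => fdc
Total derivation steps: 3

3


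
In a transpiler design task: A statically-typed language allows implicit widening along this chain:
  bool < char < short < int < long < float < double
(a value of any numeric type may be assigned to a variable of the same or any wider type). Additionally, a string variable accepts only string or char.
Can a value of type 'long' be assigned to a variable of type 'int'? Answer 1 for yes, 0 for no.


Target variable type: int
Source value type: long
Numeric ranks: long=4, int=3
Widening allowed iff rank(source) <= rank(target): 4 <= 3? No
Result: 0

0


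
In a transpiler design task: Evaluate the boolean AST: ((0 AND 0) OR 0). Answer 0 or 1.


Step 1: Evaluate inner node
  0 AND 0 = 0
Step 2: Evaluate root node
  0 OR 0 = 0

0


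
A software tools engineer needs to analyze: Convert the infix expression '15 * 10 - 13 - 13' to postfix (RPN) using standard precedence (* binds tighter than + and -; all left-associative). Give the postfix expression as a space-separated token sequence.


Applying the shunting-yard algorithm:
  Operand 15 -> output
  Push '*' onto operator stack -> op-stack: [*]
  Operand 10 -> output
  See '-' (prec 1); top '*' (prec 2) >= it -> pop '*' to output
  Push '-' onto operator stack -> op-stack: [-]
  Operand 13 -> output
  See '-' (prec 1); top '-' (prec 1) >= it -> pop '-' to output
  Push '-' onto operator stack -> op-stack: [-]
  Operand 13 -> output
  End of input: pop '-' to output
Postfix result: 15 10 * 13 - 13 -

15 10 * 13 - 13 -


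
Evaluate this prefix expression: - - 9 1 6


Parsing prefix expression: - - 9 1 6
Step 1: Innermost operation '- 9 1'
  9 - 1 = 8
Step 2: Outer operation '- [8] 6'
  8 - 6 = 2

2


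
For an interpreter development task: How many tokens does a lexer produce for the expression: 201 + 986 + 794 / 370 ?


Scanning '201 + 986 + 794 / 370'
Token 1: '201' -> integer_literal
Token 2: '+' -> operator
Token 3: '986' -> integer_literal
Token 4: '+' -> operator
Token 5: '794' -> integer_literal
Token 6: '/' -> operator
Token 7: '370' -> integer_literal
Total tokens: 7

7


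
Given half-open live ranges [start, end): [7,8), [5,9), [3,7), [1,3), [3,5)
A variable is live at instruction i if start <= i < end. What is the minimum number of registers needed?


Live ranges:
  Var0: [7, 8)
  Var1: [5, 9)
  Var2: [3, 7)
  Var3: [1, 3)
  Var4: [3, 5)
Sweep-line events (position, delta, active):
  pos=1 start -> active=1
  pos=3 end -> active=0
  pos=3 start -> active=1
  pos=3 start -> active=2
  pos=5 end -> active=1
  pos=5 start -> active=2
  pos=7 end -> active=1
  pos=7 start -> active=2
  pos=8 end -> active=1
  pos=9 end -> active=0
Maximum simultaneous active: 2
Minimum registers needed: 2

2


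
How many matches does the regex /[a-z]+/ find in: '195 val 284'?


Pattern: /[a-z]+/ (identifiers)
Input: '195 val 284'
Scanning for matches:
  Match 1: 'val'
Total matches: 1

1


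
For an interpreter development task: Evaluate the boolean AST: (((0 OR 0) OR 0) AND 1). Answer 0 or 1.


Step 1: Evaluate inner node
  0 OR 0 = 0
Step 2: Evaluate next node
  0 OR 0 = 0
Step 3: Evaluate root node
  0 AND 1 = 0

0


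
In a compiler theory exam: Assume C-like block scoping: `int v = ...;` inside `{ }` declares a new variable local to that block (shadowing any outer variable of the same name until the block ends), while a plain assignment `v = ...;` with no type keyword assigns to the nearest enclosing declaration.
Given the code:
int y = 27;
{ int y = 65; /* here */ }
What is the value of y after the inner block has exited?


Analyzing scoping rules:
Outer scope: declares y = 27
Inner block: 'int y = 65;' declares a NEW y that shadows the outer one
When the block exits the inner y goes out of scope; the outer y was never modified -> 27
Result: 27

27


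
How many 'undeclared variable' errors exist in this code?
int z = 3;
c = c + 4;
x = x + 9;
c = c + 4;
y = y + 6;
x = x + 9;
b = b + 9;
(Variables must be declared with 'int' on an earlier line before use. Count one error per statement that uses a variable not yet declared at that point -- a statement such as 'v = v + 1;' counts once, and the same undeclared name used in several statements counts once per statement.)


Scanning code line by line:
  Line 1: declare 'z' -> declared = ['z']
  Line 2: use 'c' -> ERROR (undeclared)
  Line 3: use 'x' -> ERROR (undeclared)
  Line 4: use 'c' -> ERROR (undeclared)
  Line 5: use 'y' -> ERROR (undeclared)
  Line 6: use 'x' -> ERROR (undeclared)
  Line 7: use 'b' -> ERROR (undeclared)
Total undeclared variable errors: 6

6


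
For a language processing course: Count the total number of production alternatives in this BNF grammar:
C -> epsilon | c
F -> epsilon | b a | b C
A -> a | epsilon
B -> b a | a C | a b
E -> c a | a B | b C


Counting alternatives per rule:
  C: 2 alternative(s)
  F: 3 alternative(s)
  A: 2 alternative(s)
  B: 3 alternative(s)
  E: 3 alternative(s)
Sum: 2 + 3 + 2 + 3 + 3 = 13

13


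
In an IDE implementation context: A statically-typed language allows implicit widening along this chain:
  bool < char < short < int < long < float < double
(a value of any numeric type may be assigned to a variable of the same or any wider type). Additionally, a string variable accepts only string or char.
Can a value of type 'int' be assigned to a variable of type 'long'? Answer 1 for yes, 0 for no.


Target variable type: long
Source value type: int
Numeric ranks: int=3, long=4
Widening allowed iff rank(source) <= rank(target): 3 <= 4? Yes
Result: 1

1


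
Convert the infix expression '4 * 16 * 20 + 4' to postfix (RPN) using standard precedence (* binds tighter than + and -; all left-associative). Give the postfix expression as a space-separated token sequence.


Applying the shunting-yard algorithm:
  Operand 4 -> output
  Push '*' onto operator stack -> op-stack: [*]
  Operand 16 -> output
  See '*' (prec 2); top '*' (prec 2) >= it -> pop '*' to output
  Push '*' onto operator stack -> op-stack: [*]
  Operand 20 -> output
  See '+' (prec 1); top '*' (prec 2) >= it -> pop '*' to output
  Push '+' onto operator stack -> op-stack: [+]
  Operand 4 -> output
  End of input: pop '+' to output
Postfix result: 4 16 * 20 * 4 +

4 16 * 20 * 4 +


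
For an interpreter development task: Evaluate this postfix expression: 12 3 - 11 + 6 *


Processing tokens left to right:
Push 12, Push 3
Pop 12 and 3, compute 12 - 3 = 9, push 9
Push 11
Pop 9 and 11, compute 9 + 11 = 20, push 20
Push 6
Pop 20 and 6, compute 20 * 6 = 120, push 120
Stack result: 120

120


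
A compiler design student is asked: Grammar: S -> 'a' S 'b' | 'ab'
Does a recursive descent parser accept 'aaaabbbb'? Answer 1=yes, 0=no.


Grammar accepts strings of the form a^n b^n (n >= 1)
Word: 'aaaabbbb'
Counting: 4 a's and 4 b's
Check: 4 == 4? Yes
Derivation (S -> aSb applied 3 time(s), then S -> ab): S => aSb => aaSbb => aaaSbbb => aaaabbbb
Accepted

1


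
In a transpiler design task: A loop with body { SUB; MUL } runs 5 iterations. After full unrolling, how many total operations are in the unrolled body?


Loop body operations: SUB, MUL (2 ops per iteration)
Unrolling 5 iterations:
  Iteration 1: SUB, MUL (2 ops)
  Iteration 2: SUB, MUL (2 ops)
  Iteration 3: SUB, MUL (2 ops)
  Iteration 4: SUB, MUL (2 ops)
  Iteration 5: SUB, MUL (2 ops)
Total: 5 iterations * 2 ops/iter = 10 operations

10


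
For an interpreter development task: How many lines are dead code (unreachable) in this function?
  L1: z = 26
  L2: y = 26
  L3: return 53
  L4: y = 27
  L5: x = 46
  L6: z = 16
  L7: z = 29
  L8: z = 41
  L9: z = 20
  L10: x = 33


Analyzing control flow:
  L1: reachable (before return)
  L2: reachable (before return)
  L3: reachable (return statement)
  L4: DEAD (after return at L3)
  L5: DEAD (after return at L3)
  L6: DEAD (after return at L3)
  L7: DEAD (after return at L3)
  L8: DEAD (after return at L3)
  L9: DEAD (after return at L3)
  L10: DEAD (after return at L3)
Return at L3, total lines = 10
Dead lines: L4 through L10
Count: 7

7


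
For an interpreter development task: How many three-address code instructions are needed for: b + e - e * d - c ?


Expression: b + e - e * d - c
Generating three-address code (respecting * over +/- precedence):
  Instruction 1: t1 = e * d
  Instruction 2: t2 = b + e
  Instruction 3: t3 = t2 - t1
  Instruction 4: t4 = t3 - c
Total instructions: 4

4


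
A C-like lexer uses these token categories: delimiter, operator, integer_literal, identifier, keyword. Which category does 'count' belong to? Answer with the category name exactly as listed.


Token: 'count'
Checking categories:
  identifier: YES
  integer_literal: no
  operator: no
  keyword: no
  delimiter: no
Category: identifier

identifier


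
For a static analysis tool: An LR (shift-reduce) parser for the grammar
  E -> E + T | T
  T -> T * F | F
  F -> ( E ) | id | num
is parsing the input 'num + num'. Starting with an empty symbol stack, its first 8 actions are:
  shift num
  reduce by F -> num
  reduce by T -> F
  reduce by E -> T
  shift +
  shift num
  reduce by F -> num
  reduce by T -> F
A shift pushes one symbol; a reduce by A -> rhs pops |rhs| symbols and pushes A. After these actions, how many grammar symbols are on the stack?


Tracking the symbol stack through each action:
  Action 1: shift 'num' : push -> stack = [num] (size 1)
  Action 2: reduce by F -> num : pop 1, push F -> stack = [F] (size 1)
  Action 3: reduce by T -> F : pop 1, push T -> stack = [T] (size 1)
  Action 4: reduce by E -> T : pop 1, push E -> stack = [E] (size 1)
  Action 5: shift '+' : push -> stack = [E, +] (size 2)
  Action 6: shift 'num' : push -> stack = [E, +, num] (size 3)
  Action 7: reduce by F -> num : pop 1, push F -> stack = [E, +, F] (size 3)
  Action 8: reduce by T -> F : pop 1, push T -> stack = [E, +, T] (size 3)
Final stack size: 3

3


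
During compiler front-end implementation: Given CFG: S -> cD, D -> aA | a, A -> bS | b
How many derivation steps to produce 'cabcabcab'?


Grammar: S -> cD, D -> aA | a, A -> bS | b
Deriving 'cabcabcab':
Step 1: S -> cD => cD
Step 2: D -> aA => caA
Step 3: A -> bS => cabS
Step 4: S -> cD => cabcD
Step 5: D -> aA => cabcaA
Step 6: A -> bS => cabcabS
Step 7: S -> cD => cabcabcD
Step 8: D -> aA => cabcabcaA
Step 9: A -> b => cabcabcab
Total derivation steps: 9

9


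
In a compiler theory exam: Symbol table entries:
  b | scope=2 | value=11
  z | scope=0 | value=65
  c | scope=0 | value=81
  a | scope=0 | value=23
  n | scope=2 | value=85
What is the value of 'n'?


Searching symbol table for 'n':
  b | scope=2 | value=11
  z | scope=0 | value=65
  c | scope=0 | value=81
  a | scope=0 | value=23
  n | scope=2 | value=85 <- MATCH
Found 'n' at scope 2 with value 85

85


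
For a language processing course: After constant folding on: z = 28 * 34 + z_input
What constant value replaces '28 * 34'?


Identifying constant sub-expression:
  Original: z = 28 * 34 + z_input
  28 and 34 are both compile-time constants
  Evaluating: 28 * 34 = 952
  After folding: z = 952 + z_input

952


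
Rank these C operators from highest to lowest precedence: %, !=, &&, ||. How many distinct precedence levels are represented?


Looking up precedence for each operator:
  % -> precedence 6
  != -> precedence 3
  && -> precedence 2
  || -> precedence 1
Sorted highest to lowest: %, !=, &&, ||
Distinct precedence values: [6, 3, 2, 1]
Number of distinct levels: 4

4


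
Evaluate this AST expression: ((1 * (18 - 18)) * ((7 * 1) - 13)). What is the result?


Expression: ((1 * (18 - 18)) * ((7 * 1) - 13))
Evaluating step by step:
  18 - 18 = 0
  1 * 0 = 0
  7 * 1 = 7
  7 - 13 = -6
  0 * -6 = 0
Result: 0

0


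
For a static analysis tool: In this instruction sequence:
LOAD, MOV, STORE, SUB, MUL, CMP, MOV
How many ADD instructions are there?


Scanning instruction sequence for ADD:
  Position 1: LOAD
  Position 2: MOV
  Position 3: STORE
  Position 4: SUB
  Position 5: MUL
  Position 6: CMP
  Position 7: MOV
Matches at positions: []
Total ADD count: 0

0


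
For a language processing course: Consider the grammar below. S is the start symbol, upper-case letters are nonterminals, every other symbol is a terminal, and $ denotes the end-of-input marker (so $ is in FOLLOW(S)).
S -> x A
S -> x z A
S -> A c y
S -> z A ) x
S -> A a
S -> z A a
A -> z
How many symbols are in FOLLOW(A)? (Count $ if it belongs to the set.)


S is the start symbol and does not occur in any rule body, so FOLLOW(S) = {$}.
Examining every occurrence of A in a rule body:
  S -> x A : A is at the right end -> add FOLLOW(S) = {$}
  S -> x z A : A is at the right end -> add FOLLOW(S) = {$} (already in the set)
  S -> A c y : A is followed by terminal 'c' -> add 'c'
  S -> z A ) x : A is followed by terminal ')' -> add ')'
  S -> A a : A is followed by terminal 'a' -> add 'a'
  S -> z A a : A is followed by terminal 'a' -> add 'a' (already in the set)
  A -> z : A does not occur in the body -> contributes nothing
FOLLOW(A) = {), a, c, $}
Count: 4

4


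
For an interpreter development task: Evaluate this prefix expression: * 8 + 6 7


Parsing prefix expression: * 8 + 6 7
Step 1: Innermost operation '+ 6 7'
  6 + 7 = 13
Step 2: Outer operation '* 8 [13]'
  8 * 13 = 104

104


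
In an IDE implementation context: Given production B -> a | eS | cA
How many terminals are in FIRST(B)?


Production: B -> a | eS | cA
Examining each alternative for leading terminals:
  B -> a : first terminal = 'a'
  B -> eS : first terminal = 'e'
  B -> cA : first terminal = 'c'
FIRST(B) = {a, c, e}
Count: 3

3


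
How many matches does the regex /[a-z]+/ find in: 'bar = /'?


Pattern: /[a-z]+/ (identifiers)
Input: 'bar = /'
Scanning for matches:
  Match 1: 'bar'
Total matches: 1

1


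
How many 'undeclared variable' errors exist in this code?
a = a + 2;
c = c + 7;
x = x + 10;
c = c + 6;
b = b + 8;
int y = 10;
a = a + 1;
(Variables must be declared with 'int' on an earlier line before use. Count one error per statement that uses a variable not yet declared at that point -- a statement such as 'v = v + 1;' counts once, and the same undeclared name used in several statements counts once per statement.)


Scanning code line by line:
  Line 1: use 'a' -> ERROR (undeclared)
  Line 2: use 'c' -> ERROR (undeclared)
  Line 3: use 'x' -> ERROR (undeclared)
  Line 4: use 'c' -> ERROR (undeclared)
  Line 5: use 'b' -> ERROR (undeclared)
  Line 6: declare 'y' -> declared = ['y']
  Line 7: use 'a' -> ERROR (undeclared)
Total undeclared variable errors: 6

6


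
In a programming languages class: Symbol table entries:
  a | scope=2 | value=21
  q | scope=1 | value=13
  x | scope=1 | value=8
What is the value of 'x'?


Searching symbol table for 'x':
  a | scope=2 | value=21
  q | scope=1 | value=13
  x | scope=1 | value=8 <- MATCH
Found 'x' at scope 1 with value 8

8


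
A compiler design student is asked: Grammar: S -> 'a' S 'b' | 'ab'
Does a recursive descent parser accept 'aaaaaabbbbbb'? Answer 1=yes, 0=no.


Grammar accepts strings of the form a^n b^n (n >= 1)
Word: 'aaaaaabbbbbb'
Counting: 6 a's and 6 b's
Check: 6 == 6? Yes
Derivation (S -> aSb applied 5 time(s), then S -> ab): S => aSb => aaSbb => aaaSbbb => aaaaSbbbb => aaaaaSbbbbb => aaaaaabbbbbb
Accepted

1


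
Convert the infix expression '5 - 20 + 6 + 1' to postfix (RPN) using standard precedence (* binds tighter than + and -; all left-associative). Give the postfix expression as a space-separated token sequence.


Applying the shunting-yard algorithm:
  Operand 5 -> output
  Push '-' onto operator stack -> op-stack: [-]
  Operand 20 -> output
  See '+' (prec 1); top '-' (prec 1) >= it -> pop '-' to output
  Push '+' onto operator stack -> op-stack: [+]
  Operand 6 -> output
  See '+' (prec 1); top '+' (prec 1) >= it -> pop '+' to output
  Push '+' onto operator stack -> op-stack: [+]
  Operand 1 -> output
  End of input: pop '+' to output
Postfix result: 5 20 - 6 + 1 +

5 20 - 6 + 1 +


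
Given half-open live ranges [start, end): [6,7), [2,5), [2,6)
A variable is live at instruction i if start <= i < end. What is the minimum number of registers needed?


Live ranges:
  Var0: [6, 7)
  Var1: [2, 5)
  Var2: [2, 6)
Sweep-line events (position, delta, active):
  pos=2 start -> active=1
  pos=2 start -> active=2
  pos=5 end -> active=1
  pos=6 end -> active=0
  pos=6 start -> active=1
  pos=7 end -> active=0
Maximum simultaneous active: 2
Minimum registers needed: 2

2


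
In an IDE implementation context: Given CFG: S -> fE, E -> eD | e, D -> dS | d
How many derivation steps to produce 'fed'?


Grammar: S -> fE, E -> eD | e, D -> dS | d
Deriving 'fed':
Step 1: S -> fE => fE
Step 2: E -> eD => feD
Step 3: D -> d => fed
Total derivation steps: 3

3


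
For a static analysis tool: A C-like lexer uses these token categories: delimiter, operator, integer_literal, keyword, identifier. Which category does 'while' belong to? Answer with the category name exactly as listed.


Token: 'while'
Checking categories:
  identifier: no
  integer_literal: no
  operator: no
  keyword: YES
  delimiter: no
Category: keyword

keyword


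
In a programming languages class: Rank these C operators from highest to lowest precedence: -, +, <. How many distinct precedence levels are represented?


Looking up precedence for each operator:
  - -> precedence 5
  + -> precedence 5
  < -> precedence 4
Sorted highest to lowest: -, +, <
Distinct precedence values: [5, 4]
Number of distinct levels: 2

2


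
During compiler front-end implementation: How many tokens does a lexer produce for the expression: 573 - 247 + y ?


Scanning '573 - 247 + y'
Token 1: '573' -> integer_literal
Token 2: '-' -> operator
Token 3: '247' -> integer_literal
Token 4: '+' -> operator
Token 5: 'y' -> identifier
Total tokens: 5

5


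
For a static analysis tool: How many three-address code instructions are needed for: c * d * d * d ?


Expression: c * d * d * d
Generating three-address code (respecting * over +/- precedence):
  Instruction 1: t1 = c * d
  Instruction 2: t2 = t1 * d
  Instruction 3: t3 = t2 * d
Total instructions: 3

3


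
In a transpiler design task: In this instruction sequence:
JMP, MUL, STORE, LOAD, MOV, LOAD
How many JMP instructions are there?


Scanning instruction sequence for JMP:
  Position 1: JMP <- MATCH
  Position 2: MUL
  Position 3: STORE
  Position 4: LOAD
  Position 5: MOV
  Position 6: LOAD
Matches at positions: [1]
Total JMP count: 1

1


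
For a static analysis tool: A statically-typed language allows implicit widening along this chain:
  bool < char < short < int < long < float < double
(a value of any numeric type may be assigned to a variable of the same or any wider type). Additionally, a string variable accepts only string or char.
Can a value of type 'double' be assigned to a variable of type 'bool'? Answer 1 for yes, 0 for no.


Target variable type: bool
Source value type: double
Numeric ranks: double=6, bool=0
Widening allowed iff rank(source) <= rank(target): 6 <= 0? No
Result: 0

0


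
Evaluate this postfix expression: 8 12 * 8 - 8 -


Processing tokens left to right:
Push 8, Push 12
Pop 8 and 12, compute 8 * 12 = 96, push 96
Push 8
Pop 96 and 8, compute 96 - 8 = 88, push 88
Push 8
Pop 88 and 8, compute 88 - 8 = 80, push 80
Stack result: 80

80


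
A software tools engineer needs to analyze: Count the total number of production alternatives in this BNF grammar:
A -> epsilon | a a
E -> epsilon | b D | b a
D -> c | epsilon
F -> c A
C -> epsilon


Counting alternatives per rule:
  A: 2 alternative(s)
  E: 3 alternative(s)
  D: 2 alternative(s)
  F: 1 alternative(s)
  C: 1 alternative(s)
Sum: 2 + 3 + 2 + 1 + 1 = 9

9


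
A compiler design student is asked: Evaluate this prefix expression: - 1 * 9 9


Parsing prefix expression: - 1 * 9 9
Step 1: Innermost operation '* 9 9'
  9 * 9 = 81
Step 2: Outer operation '- 1 [81]'
  1 - 81 = -80

-80


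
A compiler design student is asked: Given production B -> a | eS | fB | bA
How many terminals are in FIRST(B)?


Production: B -> a | eS | fB | bA
Examining each alternative for leading terminals:
  B -> a : first terminal = 'a'
  B -> eS : first terminal = 'e'
  B -> fB : first terminal = 'f'
  B -> bA : first terminal = 'b'
FIRST(B) = {a, b, e, f}
Count: 4

4


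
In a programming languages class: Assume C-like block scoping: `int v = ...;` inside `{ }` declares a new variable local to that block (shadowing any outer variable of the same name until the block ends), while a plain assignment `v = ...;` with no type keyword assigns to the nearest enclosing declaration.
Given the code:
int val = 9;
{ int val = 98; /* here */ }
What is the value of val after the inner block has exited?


Analyzing scoping rules:
Outer scope: declares val = 9
Inner block: 'int val = 98;' declares a NEW val that shadows the outer one
When the block exits the inner val goes out of scope; the outer val was never modified -> 9
Result: 9

9


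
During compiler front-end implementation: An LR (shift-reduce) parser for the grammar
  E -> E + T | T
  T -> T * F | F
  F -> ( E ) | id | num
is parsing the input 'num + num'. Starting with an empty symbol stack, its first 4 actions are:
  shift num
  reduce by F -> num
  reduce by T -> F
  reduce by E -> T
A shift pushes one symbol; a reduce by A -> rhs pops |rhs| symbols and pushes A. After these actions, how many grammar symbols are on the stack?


Tracking the symbol stack through each action:
  Action 1: shift 'num' : push -> stack = [num] (size 1)
  Action 2: reduce by F -> num : pop 1, push F -> stack = [F] (size 1)
  Action 3: reduce by T -> F : pop 1, push T -> stack = [T] (size 1)
  Action 4: reduce by E -> T : pop 1, push E -> stack = [E] (size 1)
Final stack size: 1

1


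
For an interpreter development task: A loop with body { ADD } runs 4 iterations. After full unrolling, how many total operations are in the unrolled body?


Loop body operations: ADD (1 op per iteration)
Unrolling 4 iterations:
  Iteration 1: ADD (1 ops)
  Iteration 2: ADD (1 ops)
  Iteration 3: ADD (1 ops)
  Iteration 4: ADD (1 ops)
Total: 4 iterations * 1 ops/iter = 4 operations

4


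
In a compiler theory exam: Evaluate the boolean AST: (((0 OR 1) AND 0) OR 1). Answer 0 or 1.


Step 1: Evaluate inner node
  0 OR 1 = 1
Step 2: Evaluate next node
  1 AND 0 = 0
Step 3: Evaluate root node
  0 OR 1 = 1

1


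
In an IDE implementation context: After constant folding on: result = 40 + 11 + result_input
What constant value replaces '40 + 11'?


Identifying constant sub-expression:
  Original: result = 40 + 11 + result_input
  40 and 11 are both compile-time constants
  Evaluating: 40 + 11 = 51
  After folding: result = 51 + result_input

51


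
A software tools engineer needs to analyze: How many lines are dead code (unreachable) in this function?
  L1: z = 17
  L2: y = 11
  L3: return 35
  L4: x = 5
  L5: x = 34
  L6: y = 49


Analyzing control flow:
  L1: reachable (before return)
  L2: reachable (before return)
  L3: reachable (return statement)
  L4: DEAD (after return at L3)
  L5: DEAD (after return at L3)
  L6: DEAD (after return at L3)
Return at L3, total lines = 6
Dead lines: L4 through L6
Count: 3

3


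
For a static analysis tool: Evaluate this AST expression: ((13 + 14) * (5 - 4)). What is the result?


Expression: ((13 + 14) * (5 - 4))
Evaluating step by step:
  13 + 14 = 27
  5 - 4 = 1
  27 * 1 = 27
Result: 27

27


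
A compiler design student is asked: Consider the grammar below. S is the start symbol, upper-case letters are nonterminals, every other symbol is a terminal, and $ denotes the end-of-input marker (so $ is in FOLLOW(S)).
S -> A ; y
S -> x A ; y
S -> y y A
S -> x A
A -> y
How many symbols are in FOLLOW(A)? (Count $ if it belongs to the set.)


S is the start symbol and does not occur in any rule body, so FOLLOW(S) = {$}.
Examining every occurrence of A in a rule body:
  S -> A ; y : A is followed by terminal ';' -> add ';'
  S -> x A ; y : A is followed by terminal ';' -> add ';' (already in the set)
  S -> y y A : A is at the right end -> add FOLLOW(S) = {$}
  S -> x A : A is at the right end -> add FOLLOW(S) = {$} (already in the set)
  A -> y : A does not occur in the body -> contributes nothing
FOLLOW(A) = {;, $}
Count: 2

2


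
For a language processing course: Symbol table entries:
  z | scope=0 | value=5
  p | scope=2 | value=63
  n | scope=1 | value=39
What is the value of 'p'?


Searching symbol table for 'p':
  z | scope=0 | value=5
  p | scope=2 | value=63 <- MATCH
  n | scope=1 | value=39
Found 'p' at scope 2 with value 63

63


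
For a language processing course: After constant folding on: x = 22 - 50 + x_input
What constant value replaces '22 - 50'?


Identifying constant sub-expression:
  Original: x = 22 - 50 + x_input
  22 and 50 are both compile-time constants
  Evaluating: 22 - 50 = -28
  After folding: x = -28 + x_input

-28


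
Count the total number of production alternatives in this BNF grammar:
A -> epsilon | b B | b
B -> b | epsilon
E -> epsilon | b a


Counting alternatives per rule:
  A: 3 alternative(s)
  B: 2 alternative(s)
  E: 2 alternative(s)
Sum: 3 + 2 + 2 = 7

7


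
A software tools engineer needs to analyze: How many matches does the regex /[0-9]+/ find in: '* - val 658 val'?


Pattern: /[0-9]+/ (int literals)
Input: '* - val 658 val'
Scanning for matches:
  Match 1: '658'
Total matches: 1

1


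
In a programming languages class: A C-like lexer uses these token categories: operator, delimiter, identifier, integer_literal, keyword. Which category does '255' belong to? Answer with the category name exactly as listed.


Token: '255'
Checking categories:
  identifier: no
  integer_literal: YES
  operator: no
  keyword: no
  delimiter: no
Category: integer_literal

integer_literal


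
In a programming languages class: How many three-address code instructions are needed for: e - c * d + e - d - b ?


Expression: e - c * d + e - d - b
Generating three-address code (respecting * over +/- precedence):
  Instruction 1: t1 = c * d
  Instruction 2: t2 = e - t1
  Instruction 3: t3 = t2 + e
  Instruction 4: t4 = t3 - d
  Instruction 5: t5 = t4 - b
Total instructions: 5

5


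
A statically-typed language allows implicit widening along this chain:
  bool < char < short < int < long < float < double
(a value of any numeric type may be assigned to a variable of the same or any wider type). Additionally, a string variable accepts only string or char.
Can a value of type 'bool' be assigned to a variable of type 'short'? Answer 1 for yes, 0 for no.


Target variable type: short
Source value type: bool
Numeric ranks: bool=0, short=2
Widening allowed iff rank(source) <= rank(target): 0 <= 2? Yes
Result: 1

1
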